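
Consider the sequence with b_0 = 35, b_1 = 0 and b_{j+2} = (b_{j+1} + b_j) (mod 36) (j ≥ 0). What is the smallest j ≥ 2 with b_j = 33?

5

b_0 = 35,  b_1 = 0,  b_2 = 35,  b_3 = 35,  b_4 = 34,  b_5 = 33,  b_6 = 31,  b_7 = 28,  b_8 = 23,  b_9 = 15,  b_{10} = 2,  b_{11} = 17,  b_{12} = 19,  b_{13} = 0,  b_{14} = 19,  b_{15} = 19,  b_{16} = 2,  b_{17} = 21,  b_{18} = 23,  b_{19} = 8,  b_{20} = 31,  b_{21} = 3,  b_{22} = 34,  b_{23} = 1,  b_{24} = 35,  b_{25} = 0.
The sequence repeats with period 24.
The value 33 first appears (with j ≥ 2) at b_5.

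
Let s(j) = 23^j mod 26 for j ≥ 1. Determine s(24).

1

s(1) = 23; s(2) = 9; s(3) = 25; s(4) = 3; s(5) = 17; s(6) = 1; s(7) = 23.
The sequence repeats with period 6.
So s(24) = s(1 + ((24-1) mod 6)) = s(6) = 1.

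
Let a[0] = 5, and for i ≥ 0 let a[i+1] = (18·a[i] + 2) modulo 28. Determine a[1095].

26

Computing terms: a[0] = 5; a[1] = 8; a[2] = 6; a[3] = 26; a[4] = 22; a[5] = 6.
Since a[5] = a[2] = 6, the sequence is eventually periodic: after a pre-period of length 2 it cycles with period 3.
For i ≥ 2, a[i] depends only on (i - 2) mod 3. (1095 - 2) mod 3 = 1, so a[1095] = a[3] = 26.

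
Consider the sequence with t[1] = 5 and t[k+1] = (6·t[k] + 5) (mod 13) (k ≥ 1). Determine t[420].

0

We have t[1] = 5, t[2] = 9, t[3] = 7, t[4] = 8, t[5] = 1, t[6] = 11, t[7] = 6, t[8] = 2, t[9] = 4, t[10] = 3, t[11] = 10, t[12] = 0, t[13] = 5.
Since t[13] = t[1] = 5, the sequence is periodic with period 12.
So t[420] = t[1 + ((420-1) mod 12)] = t[12] = 0.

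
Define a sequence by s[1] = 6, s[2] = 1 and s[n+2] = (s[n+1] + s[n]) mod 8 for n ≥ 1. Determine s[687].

7

Listing terms: s[1] = 6, s[2] = 1, s[3] = 7, s[4] = 0, s[5] = 7, s[6] = 7, s[7] = 6, s[8] = 5, s[9] = 3, s[10] = 0, s[11] = 3, s[12] = 3, s[13] = 6, s[14] = 1.
The sequence repeats with period 12.
(687 - 1) mod 12 = 2, so s[687] = s[3] = 7.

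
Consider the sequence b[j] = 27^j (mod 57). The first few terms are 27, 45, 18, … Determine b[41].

12

Computing terms: b[1] = 27,  b[2] = 45,  b[3] = 18,  b[4] = 30,  b[5] = 12,  b[6] = 39,  b[7] = 27.
The sequence repeats with period 6.
So b[41] = b[1 + ((41-1) mod 6)] = b[5] = 12.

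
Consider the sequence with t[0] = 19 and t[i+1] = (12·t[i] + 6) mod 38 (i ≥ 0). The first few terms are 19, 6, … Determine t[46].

Computing terms: t[0] = 19; t[1] = 6; t[2] = 2; t[3] = 30; t[4] = 24; t[5] = 28; t[6] = 0; t[7] = 6.
Since t[7] = t[1] = 6, the sequence is eventually periodic: after a pre-period of length 1 it cycles with period 6.
For i ≥ 1, t[i] depends only on (i - 1) mod 6. (46 - 1) mod 6 = 3, so t[46] = t[4] = 24.

24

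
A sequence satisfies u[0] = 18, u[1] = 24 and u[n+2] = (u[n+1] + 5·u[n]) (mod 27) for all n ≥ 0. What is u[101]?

21

We have u[0] = 18,  u[1] = 24,  u[2] = 6,  u[3] = 18,  u[4] = 21,  u[5] = 3,  u[6] = 0,  u[7] = 15,  u[8] = 15,  u[9] = 9,  u[10] = 3,  u[11] = 21,  u[12] = 9,  u[13] = 6,  u[14] = 24,  u[15] = 0,  u[16] = 12,  u[17] = 12,  u[18] = 18,  u[19] = 24.
The sequence repeats with period 18.
So u[101] = u[0 + ((101-0) mod 18)] = u[11] = 21.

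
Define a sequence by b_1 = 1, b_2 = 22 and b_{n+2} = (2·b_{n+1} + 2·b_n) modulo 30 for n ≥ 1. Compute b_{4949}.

b_1 = 1,  b_2 = 22,  b_3 = 16,  b_4 = 16,  b_5 = 4,  b_6 = 10,  b_7 = 28,  b_8 = 16,  b_9 = 28,  b_{10} = 28,  b_{11} = 22,  b_{12} = 10,  b_{13} = 4,  b_{14} = 28,  b_{15} = 4,  b_{16} = 4,  b_{17} = 16,  b_{18} = 10,  b_{19} = 22,  b_{20} = 4,  b_{21} = 22,  b_{22} = 22,  b_{23} = 28,  b_{24} = 10,  b_{25} = 16,  b_{26} = 22,  b_{27} = 16.
Since (b_{26}, b_{27}) = (b_2, b_3) = (22, 16) (two consecutive terms determine the rest), the sequence is eventually periodic: after a pre-period of length 1 it cycles with period 24.
For n ≥ 2, b_n depends only on (n - 2) mod 24. (4949 - 2) mod 24 = 3, so b_{4949} = b_5 = 4.

4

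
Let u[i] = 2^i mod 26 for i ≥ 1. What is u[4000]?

16

u[1] = 2, u[2] = 4, u[3] = 8, u[4] = 16, u[5] = 6, u[6] = 12, u[7] = 24, u[8] = 22, u[9] = 18, u[10] = 10, u[11] = 20, u[12] = 14, u[13] = 2.
Since u[13] = u[1] = 2, the sequence is periodic with period 12.
So u[4000] = u[1 + ((4000-1) mod 12)] = u[4] = 16.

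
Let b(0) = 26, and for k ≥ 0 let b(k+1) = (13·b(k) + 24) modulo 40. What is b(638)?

10

We have b(0) = 26,  b(1) = 2,  b(2) = 10,  b(3) = 34,  b(4) = 26.
The sequence repeats with period 4.
(638 - 0) mod 4 = 2, so b(638) = b(2) = 10.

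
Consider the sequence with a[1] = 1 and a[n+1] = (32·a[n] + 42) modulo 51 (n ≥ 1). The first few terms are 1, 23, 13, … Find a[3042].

Listing terms: a[1] = 1, a[2] = 23, a[3] = 13, a[4] = 50, a[5] = 10, a[6] = 5, a[7] = 49, a[8] = 29, a[9] = 1.
The sequence repeats with period 8.
So a[3042] = a[1 + ((3042-1) mod 8)] = a[2] = 23.

23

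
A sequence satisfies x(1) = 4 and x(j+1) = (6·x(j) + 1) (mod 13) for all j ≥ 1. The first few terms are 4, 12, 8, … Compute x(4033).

Computing terms: x(1) = 4,  x(2) = 12,  x(3) = 8,  x(4) = 10,  x(5) = 9,  x(6) = 3,  x(7) = 6,  x(8) = 11,  x(9) = 2,  x(10) = 0,  x(11) = 1,  x(12) = 7,  x(13) = 4.
The sequence repeats with period 12.
(4033 - 1) mod 12 = 0, so x(4033) = x(1) = 4.

4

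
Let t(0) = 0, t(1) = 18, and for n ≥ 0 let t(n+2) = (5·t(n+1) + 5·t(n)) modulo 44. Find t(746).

t(0) = 0, t(1) = 18, t(2) = 2, t(3) = 12, t(4) = 26, t(5) = 14, t(6) = 24, t(7) = 14, t(8) = 14, t(9) = 8, t(10) = 22, t(11) = 18, t(12) = 24, t(13) = 34, t(14) = 26, t(15) = 36, t(16) = 2, t(17) = 14, t(18) = 36, t(19) = 30, t(20) = 22, t(21) = 40, t(22) = 2, t(23) = 34, t(24) = 4, t(25) = 14, t(26) = 2, t(27) = 36, t(28) = 14, t(29) = 30, t(30) = 0, t(31) = 18.
The sequence repeats with period 30.
So t(746) = t(0 + ((746-0) mod 30)) = t(26) = 2.

2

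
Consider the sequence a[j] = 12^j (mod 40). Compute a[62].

Listing terms: a[1] = 12,  a[2] = 24,  a[3] = 8,  a[4] = 16,  a[5] = 32,  a[6] = 24.
Since a[6] = a[2] = 24, the sequence is eventually periodic: after a pre-period of length 1 it cycles with period 4.
For j ≥ 2, a[j] depends only on (j - 2) mod 4. (62 - 2) mod 4 = 0, so a[62] = a[2] = 24.

24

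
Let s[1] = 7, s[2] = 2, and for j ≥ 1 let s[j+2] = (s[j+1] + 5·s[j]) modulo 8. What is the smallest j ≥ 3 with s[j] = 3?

Computing terms: s[1] = 7; s[2] = 2; s[3] = 5; s[4] = 7; s[5] = 0; s[6] = 3; s[7] = 3; s[8] = 2; s[9] = 1; s[10] = 3; s[11] = 0; s[12] = 7; s[13] = 7; s[14] = 2.
The sequence repeats with period 12.
The value 3 first appears (with j ≥ 3) at s[6].

6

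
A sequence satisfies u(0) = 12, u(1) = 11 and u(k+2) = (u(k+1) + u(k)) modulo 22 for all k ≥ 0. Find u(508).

13

u(0) = 12; u(1) = 11; u(2) = 1; u(3) = 12; u(4) = 13; u(5) = 3; u(6) = 16; u(7) = 19; u(8) = 13; u(9) = 10; u(10) = 1; u(11) = 11; u(12) = 12; u(13) = 1; u(14) = 13; u(15) = 14; u(16) = 5; u(17) = 19; u(18) = 2; u(19) = 21; u(20) = 1; u(21) = 0; u(22) = 1; u(23) = 1; u(24) = 2; u(25) = 3; u(26) = 5; u(27) = 8; u(28) = 13; u(29) = 21; u(30) = 12; u(31) = 11.
The sequence repeats with period 30.
So u(508) = u(0 + ((508-0) mod 30)) = u(28) = 13.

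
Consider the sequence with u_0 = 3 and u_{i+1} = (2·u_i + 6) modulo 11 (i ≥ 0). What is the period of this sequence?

10

We have u_0 = 3; u_1 = 1; u_2 = 8; u_3 = 0; u_4 = 6; u_5 = 7; u_6 = 9; u_7 = 2; u_8 = 10; u_9 = 4; u_{10} = 3.
The sequence repeats with period 10.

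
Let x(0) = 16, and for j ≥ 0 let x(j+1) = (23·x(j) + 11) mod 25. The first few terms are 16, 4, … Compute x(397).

24

Computing terms: x(0) = 16,  x(1) = 4,  x(2) = 3,  x(3) = 5,  x(4) = 1,  x(5) = 9,  x(6) = 18,  x(7) = 0,  x(8) = 11,  x(9) = 14,  x(10) = 8,  x(11) = 20,  x(12) = 21,  x(13) = 19,  x(14) = 23,  x(15) = 15,  x(16) = 6,  x(17) = 24,  x(18) = 13,  x(19) = 10,  x(20) = 16.
The sequence repeats with period 20.
So x(397) = x(0 + ((397-0) mod 20)) = x(17) = 24.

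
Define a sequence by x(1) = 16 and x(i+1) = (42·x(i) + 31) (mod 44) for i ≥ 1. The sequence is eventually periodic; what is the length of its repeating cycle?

x(1) = 16; x(2) = 43; x(3) = 33; x(4) = 9; x(5) = 13; x(6) = 5; x(7) = 21; x(8) = 33.
Since x(8) = x(3) = 33, the sequence is eventually periodic: after a pre-period of length 2 it cycles with period 5.

5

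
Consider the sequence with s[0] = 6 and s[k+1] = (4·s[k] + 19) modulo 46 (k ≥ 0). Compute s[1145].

We have s[0] = 6, s[1] = 43, s[2] = 7, s[3] = 1, s[4] = 23, s[5] = 19, s[6] = 3, s[7] = 31, s[8] = 5, s[9] = 39, s[10] = 37, s[11] = 29, s[12] = 43.
Since s[12] = s[1] = 43, the sequence is eventually periodic: after a pre-period of length 1 it cycles with period 11.
For k ≥ 1, s[k] depends only on (k - 1) mod 11. (1145 - 1) mod 11 = 0, so s[1145] = s[1] = 43.

43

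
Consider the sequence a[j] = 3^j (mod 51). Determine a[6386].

Computing terms: a[0] = 1,  a[1] = 3,  a[2] = 9,  a[3] = 27,  a[4] = 30,  a[5] = 39,  a[6] = 15,  a[7] = 45,  a[8] = 33,  a[9] = 48,  a[10] = 42,  a[11] = 24,  a[12] = 21,  a[13] = 12,  a[14] = 36,  a[15] = 6,  a[16] = 18,  a[17] = 3.
Since a[17] = a[1] = 3, the sequence is eventually periodic: after a pre-period of length 1 it cycles with period 16.
For j ≥ 1, a[j] depends only on (j - 1) mod 16. (6386 - 1) mod 16 = 1, so a[6386] = a[2] = 9.

9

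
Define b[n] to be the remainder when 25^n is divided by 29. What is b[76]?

7

We have b[0] = 1,  b[1] = 25,  b[2] = 16,  b[3] = 23,  b[4] = 24,  b[5] = 20,  b[6] = 7,  b[7] = 1.
Since b[7] = b[0] = 1, the sequence is periodic with period 7.
So b[76] = b[0 + ((76-0) mod 7)] = b[6] = 7.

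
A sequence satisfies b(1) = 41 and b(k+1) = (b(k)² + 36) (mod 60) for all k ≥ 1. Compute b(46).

1

We have b(1) = 41, b(2) = 37, b(3) = 25, b(4) = 1, b(5) = 37.
Since b(5) = b(2) = 37, the sequence is eventually periodic: after a pre-period of length 1 it cycles with period 3.
For k ≥ 2, b(k) depends only on (k - 2) mod 3. (46 - 2) mod 3 = 2, so b(46) = b(4) = 1.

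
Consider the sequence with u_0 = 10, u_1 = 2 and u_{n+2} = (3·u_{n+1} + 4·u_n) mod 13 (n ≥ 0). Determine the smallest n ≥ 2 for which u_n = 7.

Computing terms: u_0 = 10, u_1 = 2, u_2 = 7, u_3 = 3, u_4 = 11, u_5 = 6, u_6 = 10, u_7 = 2.
Since (u_6, u_7) = (u_0, u_1) = (10, 2) (two consecutive terms determine the rest), the sequence is periodic with period 6.
The value 7 first appears (with n ≥ 2) at u_2.

2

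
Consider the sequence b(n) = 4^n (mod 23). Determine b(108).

13

b(0) = 1,  b(1) = 4,  b(2) = 16,  b(3) = 18,  b(4) = 3,  b(5) = 12,  b(6) = 2,  b(7) = 8,  b(8) = 9,  b(9) = 13,  b(10) = 6,  b(11) = 1.
Since b(11) = b(0) = 1, the sequence is periodic with period 11.
So b(108) = b(0 + ((108-0) mod 11)) = b(9) = 13.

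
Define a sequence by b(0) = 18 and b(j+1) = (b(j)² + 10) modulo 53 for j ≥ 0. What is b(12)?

11

Computing terms: b(0) = 18,  b(1) = 16,  b(2) = 1,  b(3) = 11,  b(4) = 25,  b(5) = 52,  b(6) = 11.
Since b(6) = b(3) = 11, the sequence is eventually periodic: after a pre-period of length 3 it cycles with period 3.
For j ≥ 3, b(j) depends only on (j - 3) mod 3. (12 - 3) mod 3 = 0, so b(12) = b(3) = 11.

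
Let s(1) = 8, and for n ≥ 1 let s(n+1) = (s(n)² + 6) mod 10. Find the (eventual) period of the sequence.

3

s(1) = 8, s(2) = 0, s(3) = 6, s(4) = 2, s(5) = 0.
Since s(5) = s(2) = 0, the sequence is eventually periodic: after a pre-period of length 1 it cycles with period 3.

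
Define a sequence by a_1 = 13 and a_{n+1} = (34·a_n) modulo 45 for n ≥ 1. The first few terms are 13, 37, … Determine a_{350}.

Listing terms: a_1 = 13,  a_2 = 37,  a_3 = 43,  a_4 = 22,  a_5 = 28,  a_6 = 7,  a_7 = 13.
The sequence repeats with period 6.
(350 - 1) mod 6 = 1, so a_{350} = a_2 = 37.

37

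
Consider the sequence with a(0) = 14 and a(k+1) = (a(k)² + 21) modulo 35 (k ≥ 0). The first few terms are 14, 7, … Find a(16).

a(0) = 14, a(1) = 7, a(2) = 0, a(3) = 21, a(4) = 7.
Since a(4) = a(1) = 7, the sequence is eventually periodic: after a pre-period of length 1 it cycles with period 3.
For k ≥ 1, a(k) depends only on (k - 1) mod 3. (16 - 1) mod 3 = 0, so a(16) = a(1) = 7.

7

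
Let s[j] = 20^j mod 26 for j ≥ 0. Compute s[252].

14

s[0] = 1; s[1] = 20; s[2] = 10; s[3] = 18; s[4] = 22; s[5] = 24; s[6] = 12; s[7] = 6; s[8] = 16; s[9] = 8; s[10] = 4; s[11] = 2; s[12] = 14; s[13] = 20.
Since s[13] = s[1] = 20, the sequence is eventually periodic: after a pre-period of length 1 it cycles with period 12.
For j ≥ 1, s[j] depends only on (j - 1) mod 12. (252 - 1) mod 12 = 11, so s[252] = s[12] = 14.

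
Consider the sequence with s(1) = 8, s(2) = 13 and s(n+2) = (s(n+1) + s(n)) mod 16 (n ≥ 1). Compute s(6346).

Listing terms: s(1) = 8; s(2) = 13; s(3) = 5; s(4) = 2; s(5) = 7; s(6) = 9; s(7) = 0; s(8) = 9; s(9) = 9; s(10) = 2; s(11) = 11; s(12) = 13; s(13) = 8; s(14) = 5; s(15) = 13; s(16) = 2; s(17) = 15; s(18) = 1; s(19) = 0; s(20) = 1; s(21) = 1; s(22) = 2; s(23) = 3; s(24) = 5; s(25) = 8; s(26) = 13.
Since (s(25), s(26)) = (s(1), s(2)) = (8, 13) (two consecutive terms determine the rest), the sequence is periodic with period 24.
So s(6346) = s(1 + ((6346-1) mod 24)) = s(10) = 2.

2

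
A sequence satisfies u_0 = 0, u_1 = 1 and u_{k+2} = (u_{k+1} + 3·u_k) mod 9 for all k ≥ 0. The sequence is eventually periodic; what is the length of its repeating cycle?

Listing terms: u_0 = 0,  u_1 = 1,  u_2 = 1,  u_3 = 4,  u_4 = 7,  u_5 = 1,  u_6 = 4.
Since (u_5, u_6) = (u_2, u_3) = (1, 4) (two consecutive terms determine the rest), the sequence is eventually periodic: after a pre-period of length 2 it cycles with period 3.

3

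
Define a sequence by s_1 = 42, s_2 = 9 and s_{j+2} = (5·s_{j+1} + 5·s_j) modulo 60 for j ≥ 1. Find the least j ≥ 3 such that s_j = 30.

Computing terms: s_1 = 42,  s_2 = 9,  s_3 = 15,  s_4 = 0,  s_5 = 15,  s_6 = 15,  s_7 = 30,  s_8 = 45,  s_9 = 15,  s_{10} = 0.
Since (s_9, s_{10}) = (s_3, s_4) = (15, 0) (two consecutive terms determine the rest), the sequence is eventually periodic: after a pre-period of length 2 it cycles with period 6.
The value 30 first appears (with j ≥ 3) at s_7.

7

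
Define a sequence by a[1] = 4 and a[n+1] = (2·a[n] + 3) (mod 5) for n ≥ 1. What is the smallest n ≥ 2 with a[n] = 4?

Listing terms: a[1] = 4,  a[2] = 1,  a[3] = 0,  a[4] = 3,  a[5] = 4.
Since a[5] = a[1] = 4, the sequence is periodic with period 4.
The value 4 next appears (with n ≥ 2) at a[5].

5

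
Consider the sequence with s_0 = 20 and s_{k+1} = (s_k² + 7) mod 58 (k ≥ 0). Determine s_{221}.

27

s_0 = 20,  s_1 = 1,  s_2 = 8,  s_3 = 13,  s_4 = 2,  s_5 = 11,  s_6 = 12,  s_7 = 35,  s_8 = 14,  s_9 = 29,  s_{10} = 36,  s_{11} = 27,  s_{12} = 40,  s_{13} = 41,  s_{14} = 6,  s_{15} = 43,  s_{16} = 0,  s_{17} = 7,  s_{18} = 56,  s_{19} = 11.
Since s_{19} = s_5 = 11, the sequence is eventually periodic: after a pre-period of length 5 it cycles with period 14.
For k ≥ 5, s_k depends only on (k - 5) mod 14. (221 - 5) mod 14 = 6, so s_{221} = s_{11} = 27.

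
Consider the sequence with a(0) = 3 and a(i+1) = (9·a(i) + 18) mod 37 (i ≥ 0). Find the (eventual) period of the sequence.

9

Listing terms: a(0) = 3, a(1) = 8, a(2) = 16, a(3) = 14, a(4) = 33, a(5) = 19, a(6) = 4, a(7) = 17, a(8) = 23, a(9) = 3.
The sequence repeats with period 9.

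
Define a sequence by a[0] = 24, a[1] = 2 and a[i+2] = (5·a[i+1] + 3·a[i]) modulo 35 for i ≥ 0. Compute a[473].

12

We have a[0] = 24,  a[1] = 2,  a[2] = 12,  a[3] = 31,  a[4] = 16,  a[5] = 33,  a[6] = 3,  a[7] = 9,  a[8] = 19,  a[9] = 17,  a[10] = 2,  a[11] = 26,  a[12] = 31,  a[13] = 23,  a[14] = 33,  a[15] = 24,  a[16] = 9,  a[17] = 12,  a[18] = 17,  a[19] = 16,  a[20] = 26,  a[21] = 3,  a[22] = 23,  a[23] = 19,  a[24] = 24,  a[25] = 2.
The sequence repeats with period 24.
So a[473] = a[0 + ((473-0) mod 24)] = a[17] = 12.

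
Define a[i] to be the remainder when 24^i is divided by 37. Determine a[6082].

30

We have a[1] = 24, a[2] = 21, a[3] = 23, a[4] = 34, a[5] = 2, a[6] = 11, a[7] = 5, a[8] = 9, a[9] = 31, a[10] = 4, a[11] = 22, a[12] = 10, a[13] = 18, a[14] = 25, a[15] = 8, a[16] = 7, a[17] = 20, a[18] = 36, a[19] = 13, a[20] = 16, a[21] = 14, a[22] = 3, a[23] = 35, a[24] = 26, a[25] = 32, a[26] = 28, a[27] = 6, a[28] = 33, a[29] = 15, a[30] = 27, a[31] = 19, a[32] = 12, a[33] = 29, a[34] = 30, a[35] = 17, a[36] = 1, a[37] = 24.
The sequence repeats with period 36.
So a[6082] = a[1 + ((6082-1) mod 36)] = a[34] = 30.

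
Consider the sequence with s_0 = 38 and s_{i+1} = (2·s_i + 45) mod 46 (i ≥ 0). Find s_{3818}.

29

s_0 = 38,  s_1 = 29,  s_2 = 11,  s_3 = 21,  s_4 = 41,  s_5 = 35,  s_6 = 23,  s_7 = 45,  s_8 = 43,  s_9 = 39,  s_{10} = 31,  s_{11} = 15,  s_{12} = 29.
Since s_{12} = s_1 = 29, the sequence is eventually periodic: after a pre-period of length 1 it cycles with period 11.
For i ≥ 1, s_i depends only on (i - 1) mod 11. (3818 - 1) mod 11 = 0, so s_{3818} = s_1 = 29.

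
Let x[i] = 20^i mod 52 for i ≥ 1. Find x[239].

Listing terms: x[1] = 20,  x[2] = 36,  x[3] = 44,  x[4] = 48,  x[5] = 24,  x[6] = 12,  x[7] = 32,  x[8] = 16,  x[9] = 8,  x[10] = 4,  x[11] = 28,  x[12] = 40,  x[13] = 20.
The sequence repeats with period 12.
(239 - 1) mod 12 = 10, so x[239] = x[11] = 28.

28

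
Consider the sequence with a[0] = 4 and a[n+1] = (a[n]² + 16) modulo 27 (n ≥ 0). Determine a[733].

5

We have a[0] = 4, a[1] = 5, a[2] = 14, a[3] = 23, a[4] = 5.
Since a[4] = a[1] = 5, the sequence is eventually periodic: after a pre-period of length 1 it cycles with period 3.
For n ≥ 1, a[n] depends only on (n - 1) mod 3. (733 - 1) mod 3 = 0, so a[733] = a[1] = 5.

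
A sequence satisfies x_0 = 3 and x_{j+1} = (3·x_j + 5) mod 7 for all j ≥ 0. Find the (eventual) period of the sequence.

6

x_0 = 3; x_1 = 0; x_2 = 5; x_3 = 6; x_4 = 2; x_5 = 4; x_6 = 3.
The sequence repeats with period 6.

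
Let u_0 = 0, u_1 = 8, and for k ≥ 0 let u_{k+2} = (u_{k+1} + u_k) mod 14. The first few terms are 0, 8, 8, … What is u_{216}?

We have u_0 = 0; u_1 = 8; u_2 = 8; u_3 = 2; u_4 = 10; u_5 = 12; u_6 = 8; u_7 = 6; u_8 = 0; u_9 = 6; u_{10} = 6; u_{11} = 12; u_{12} = 4; u_{13} = 2; u_{14} = 6; u_{15} = 8; u_{16} = 0; u_{17} = 8.
Since (u_{16}, u_{17}) = (u_0, u_1) = (0, 8) (two consecutive terms determine the rest), the sequence is periodic with period 16.
(216 - 0) mod 16 = 8, so u_{216} = u_8 = 0.

0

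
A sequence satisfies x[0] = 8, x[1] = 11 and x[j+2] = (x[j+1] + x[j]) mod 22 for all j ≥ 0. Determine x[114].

16

x[0] = 8; x[1] = 11; x[2] = 19; x[3] = 8; x[4] = 5; x[5] = 13; x[6] = 18; x[7] = 9; x[8] = 5; x[9] = 14; x[10] = 19; x[11] = 11; x[12] = 8; x[13] = 19; x[14] = 5; x[15] = 2; x[16] = 7; x[17] = 9; x[18] = 16; x[19] = 3; x[20] = 19; x[21] = 0; x[22] = 19; x[23] = 19; x[24] = 16; x[25] = 13; x[26] = 7; x[27] = 20; x[28] = 5; x[29] = 3; x[30] = 8; x[31] = 11.
The sequence repeats with period 30.
So x[114] = x[0 + ((114-0) mod 30)] = x[24] = 16.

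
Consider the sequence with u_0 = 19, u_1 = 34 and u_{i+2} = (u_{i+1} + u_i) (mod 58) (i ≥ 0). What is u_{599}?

11

u_0 = 19,  u_1 = 34,  u_2 = 53,  u_3 = 29,  u_4 = 24,  u_5 = 53,  u_6 = 19,  u_7 = 14,  u_8 = 33,  u_9 = 47,  u_{10} = 22,  u_{11} = 11,  u_{12} = 33,  u_{13} = 44,  u_{14} = 19,  u_{15} = 5,  u_{16} = 24,  u_{17} = 29,  u_{18} = 53,  u_{19} = 24,  u_{20} = 19,  u_{21} = 43,  u_{22} = 4,  u_{23} = 47,  u_{24} = 51,  u_{25} = 40,  u_{26} = 33,  u_{27} = 15,  u_{28} = 48,  u_{29} = 5,  u_{30} = 53,  u_{31} = 0,  u_{32} = 53,  u_{33} = 53,  u_{34} = 48,  u_{35} = 43,  u_{36} = 33,  u_{37} = 18,  u_{38} = 51,  u_{39} = 11,  u_{40} = 4,  u_{41} = 15,  u_{42} = 19,  u_{43} = 34.
The sequence repeats with period 42.
(599 - 0) mod 42 = 11, so u_{599} = u_{11} = 11.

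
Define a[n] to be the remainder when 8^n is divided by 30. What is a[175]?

2

Listing terms: a[1] = 8; a[2] = 4; a[3] = 2; a[4] = 16; a[5] = 8.
The sequence repeats with period 4.
So a[175] = a[1 + ((175-1) mod 4)] = a[3] = 2.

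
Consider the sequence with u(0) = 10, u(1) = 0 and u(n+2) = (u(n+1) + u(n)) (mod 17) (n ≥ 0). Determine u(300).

Listing terms: u(0) = 10,  u(1) = 0,  u(2) = 10,  u(3) = 10,  u(4) = 3,  u(5) = 13,  u(6) = 16,  u(7) = 12,  u(8) = 11,  u(9) = 6,  u(10) = 0,  u(11) = 6,  u(12) = 6,  u(13) = 12,  u(14) = 1,  u(15) = 13,  u(16) = 14,  u(17) = 10,  u(18) = 7,  u(19) = 0,  u(20) = 7,  u(21) = 7,  u(22) = 14,  u(23) = 4,  u(24) = 1,  u(25) = 5,  u(26) = 6,  u(27) = 11,  u(28) = 0,  u(29) = 11,  u(30) = 11,  u(31) = 5,  u(32) = 16,  u(33) = 4,  u(34) = 3,  u(35) = 7,  u(36) = 10,  u(37) = 0.
The sequence repeats with period 36.
(300 - 0) mod 36 = 12, so u(300) = u(12) = 6.

6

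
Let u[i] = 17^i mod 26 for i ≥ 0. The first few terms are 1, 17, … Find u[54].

1

Listing terms: u[0] = 1,  u[1] = 17,  u[2] = 3,  u[3] = 25,  u[4] = 9,  u[5] = 23,  u[6] = 1.
Since u[6] = u[0] = 1, the sequence is periodic with period 6.
(54 - 0) mod 6 = 0, so u[54] = u[0] = 1.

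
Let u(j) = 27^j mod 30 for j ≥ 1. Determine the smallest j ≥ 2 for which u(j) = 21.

Computing terms: u(1) = 27, u(2) = 9, u(3) = 3, u(4) = 21, u(5) = 27.
Since u(5) = u(1) = 27, the sequence is periodic with period 4.
The value 21 first appears (with j ≥ 2) at u(4).

4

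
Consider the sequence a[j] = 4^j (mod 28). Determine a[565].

We have a[0] = 1; a[1] = 4; a[2] = 16; a[3] = 8; a[4] = 4.
Since a[4] = a[1] = 4, the sequence is eventually periodic: after a pre-period of length 1 it cycles with period 3.
For j ≥ 1, a[j] depends only on (j - 1) mod 3. (565 - 1) mod 3 = 0, so a[565] = a[1] = 4.

4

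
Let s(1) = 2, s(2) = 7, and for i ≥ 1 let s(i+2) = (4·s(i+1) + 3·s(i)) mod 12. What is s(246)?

7

Computing terms: s(1) = 2; s(2) = 7; s(3) = 10; s(4) = 1; s(5) = 10; s(6) = 7; s(7) = 10.
Since (s(6), s(7)) = (s(2), s(3)) = (7, 10) (two consecutive terms determine the rest), the sequence is eventually periodic: after a pre-period of length 1 it cycles with period 4.
For i ≥ 2, s(i) depends only on (i - 2) mod 4. (246 - 2) mod 4 = 0, so s(246) = s(2) = 7.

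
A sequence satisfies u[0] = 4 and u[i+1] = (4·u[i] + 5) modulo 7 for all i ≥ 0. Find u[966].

4

Listing terms: u[0] = 4,  u[1] = 0,  u[2] = 5,  u[3] = 4.
The sequence repeats with period 3.
(966 - 0) mod 3 = 0, so u[966] = u[0] = 4.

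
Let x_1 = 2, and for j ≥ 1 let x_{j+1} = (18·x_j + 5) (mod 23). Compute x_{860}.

Listing terms: x_1 = 2, x_2 = 18, x_3 = 7, x_4 = 16, x_5 = 17, x_6 = 12, x_7 = 14, x_8 = 4, x_9 = 8, x_{10} = 11, x_{11} = 19, x_{12} = 2.
The sequence repeats with period 11.
(860 - 1) mod 11 = 1, so x_{860} = x_2 = 18.

18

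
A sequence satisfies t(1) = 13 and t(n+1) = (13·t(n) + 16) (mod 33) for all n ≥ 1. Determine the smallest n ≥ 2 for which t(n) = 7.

Listing terms: t(1) = 13,  t(2) = 20,  t(3) = 12,  t(4) = 7,  t(5) = 8,  t(6) = 21,  t(7) = 25,  t(8) = 11,  t(9) = 27,  t(10) = 4,  t(11) = 2,  t(12) = 9,  t(13) = 1,  t(14) = 29,  t(15) = 30,  t(16) = 10,  t(17) = 14,  t(18) = 0,  t(19) = 16,  t(20) = 26,  t(21) = 24,  t(22) = 31,  t(23) = 23,  t(24) = 18,  t(25) = 19,  t(26) = 32,  t(27) = 3,  t(28) = 22,  t(29) = 5,  t(30) = 15,  t(31) = 13.
Since t(31) = t(1) = 13, the sequence is periodic with period 30.
The value 7 first appears (with n ≥ 2) at t(4).

4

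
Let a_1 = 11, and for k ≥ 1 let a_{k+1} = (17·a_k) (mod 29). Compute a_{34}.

a_1 = 11,  a_2 = 13,  a_3 = 18,  a_4 = 16,  a_5 = 11.
The sequence repeats with period 4.
So a_{34} = a_{1 + ((34-1) mod 4)} = a_2 = 13.

13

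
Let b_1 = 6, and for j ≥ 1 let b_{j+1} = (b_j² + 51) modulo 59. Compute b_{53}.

We have b_1 = 6; b_2 = 28; b_3 = 9; b_4 = 14; b_5 = 11; b_6 = 54; b_7 = 17; b_8 = 45; b_9 = 11.
Since b_9 = b_5 = 11, the sequence is eventually periodic: after a pre-period of length 4 it cycles with period 4.
For j ≥ 5, b_j depends only on (j - 5) mod 4. (53 - 5) mod 4 = 0, so b_{53} = b_5 = 11.

11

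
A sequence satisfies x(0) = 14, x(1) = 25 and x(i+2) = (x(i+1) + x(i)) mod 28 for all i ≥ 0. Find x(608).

x(0) = 14; x(1) = 25; x(2) = 11; x(3) = 8; x(4) = 19; x(5) = 27; x(6) = 18; x(7) = 17; x(8) = 7; x(9) = 24; x(10) = 3; x(11) = 27; x(12) = 2; x(13) = 1; x(14) = 3; x(15) = 4; x(16) = 7; x(17) = 11; x(18) = 18; x(19) = 1; x(20) = 19; x(21) = 20; x(22) = 11; x(23) = 3; x(24) = 14; x(25) = 17; x(26) = 3; x(27) = 20; x(28) = 23; x(29) = 15; x(30) = 10; x(31) = 25; x(32) = 7; x(33) = 4; x(34) = 11; x(35) = 15; x(36) = 26; x(37) = 13; x(38) = 11; x(39) = 24; x(40) = 7; x(41) = 3; x(42) = 10; x(43) = 13; x(44) = 23; x(45) = 8; x(46) = 3; x(47) = 11; x(48) = 14; x(49) = 25.
The sequence repeats with period 48.
(608 - 0) mod 48 = 32, so x(608) = x(32) = 7.

7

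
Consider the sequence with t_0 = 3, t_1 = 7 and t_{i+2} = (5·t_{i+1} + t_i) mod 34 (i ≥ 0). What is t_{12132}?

Computing terms: t_0 = 3; t_1 = 7; t_2 = 4; t_3 = 27; t_4 = 3; t_5 = 8; t_6 = 9; t_7 = 19; t_8 = 2; t_9 = 29; t_{10} = 11; t_{11} = 16; t_{12} = 23; t_{13} = 29; t_{14} = 32; t_{15} = 19; t_{16} = 25; t_{17} = 8; t_{18} = 31; t_{19} = 27; t_{20} = 30; t_{21} = 7; t_{22} = 31; t_{23} = 26; t_{24} = 25; t_{25} = 15; t_{26} = 32; t_{27} = 5; t_{28} = 23; t_{29} = 18; t_{30} = 11; t_{31} = 5; t_{32} = 2; t_{33} = 15; t_{34} = 9; t_{35} = 26; t_{36} = 3; t_{37} = 7.
The sequence repeats with period 36.
So t_{12132} = t_{0 + ((12132-0) mod 36)} = t_0 = 3.

3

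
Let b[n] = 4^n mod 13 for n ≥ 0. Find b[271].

4

Listing terms: b[0] = 1,  b[1] = 4,  b[2] = 3,  b[3] = 12,  b[4] = 9,  b[5] = 10,  b[6] = 1.
Since b[6] = b[0] = 1, the sequence is periodic with period 6.
So b[271] = b[0 + ((271-0) mod 6)] = b[1] = 4.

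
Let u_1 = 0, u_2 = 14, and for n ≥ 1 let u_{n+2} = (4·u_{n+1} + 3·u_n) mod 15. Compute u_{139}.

Listing terms: u_1 = 0, u_2 = 14, u_3 = 11, u_4 = 11, u_5 = 2, u_6 = 11, u_7 = 5, u_8 = 8, u_9 = 2, u_{10} = 2, u_{11} = 14, u_{12} = 2, u_{13} = 5, u_{14} = 11, u_{15} = 14, u_{16} = 14, u_{17} = 8, u_{18} = 14, u_{19} = 5, u_{20} = 2, u_{21} = 8, u_{22} = 8, u_{23} = 11, u_{24} = 8, u_{25} = 5, u_{26} = 14, u_{27} = 11.
Since (u_{26}, u_{27}) = (u_2, u_3) = (14, 11) (two consecutive terms determine the rest), the sequence is eventually periodic: after a pre-period of length 1 it cycles with period 24.
For n ≥ 2, u_n depends only on (n - 2) mod 24. (139 - 2) mod 24 = 17, so u_{139} = u_{19} = 5.

5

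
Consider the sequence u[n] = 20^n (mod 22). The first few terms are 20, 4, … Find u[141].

20

We have u[1] = 20, u[2] = 4, u[3] = 14, u[4] = 16, u[5] = 12, u[6] = 20.
The sequence repeats with period 5.
So u[141] = u[1 + ((141-1) mod 5)] = u[1] = 20.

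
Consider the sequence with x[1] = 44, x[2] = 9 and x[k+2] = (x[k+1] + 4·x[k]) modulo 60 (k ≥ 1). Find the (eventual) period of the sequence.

24

Listing terms: x[1] = 44,  x[2] = 9,  x[3] = 5,  x[4] = 41,  x[5] = 1,  x[6] = 45,  x[7] = 49,  x[8] = 49,  x[9] = 5,  x[10] = 21,  x[11] = 41,  x[12] = 5,  x[13] = 49,  x[14] = 9,  x[15] = 25,  x[16] = 1,  x[17] = 41,  x[18] = 45,  x[19] = 29,  x[20] = 29,  x[21] = 25,  x[22] = 21,  x[23] = 1,  x[24] = 25,  x[25] = 29,  x[26] = 9,  x[27] = 5.
Since (x[26], x[27]) = (x[2], x[3]) = (9, 5) (two consecutive terms determine the rest), the sequence is eventually periodic: after a pre-period of length 1 it cycles with period 24.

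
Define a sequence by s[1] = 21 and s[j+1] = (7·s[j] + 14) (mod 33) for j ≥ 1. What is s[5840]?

Computing terms: s[1] = 21,  s[2] = 29,  s[3] = 19,  s[4] = 15,  s[5] = 20,  s[6] = 22,  s[7] = 3,  s[8] = 2,  s[9] = 28,  s[10] = 12,  s[11] = 32,  s[12] = 7,  s[13] = 30,  s[14] = 26,  s[15] = 31,  s[16] = 0,  s[17] = 14,  s[18] = 13,  s[19] = 6,  s[20] = 23,  s[21] = 10,  s[22] = 18,  s[23] = 8,  s[24] = 4,  s[25] = 9,  s[26] = 11,  s[27] = 25,  s[28] = 24,  s[29] = 17,  s[30] = 1,  s[31] = 21.
Since s[31] = s[1] = 21, the sequence is periodic with period 30.
So s[5840] = s[1 + ((5840-1) mod 30)] = s[20] = 23.

23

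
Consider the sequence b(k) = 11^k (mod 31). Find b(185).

b(0) = 1, b(1) = 11, b(2) = 28, b(3) = 29, b(4) = 9, b(5) = 6, b(6) = 4, b(7) = 13, b(8) = 19, b(9) = 23, b(10) = 5, b(11) = 24, b(12) = 16, b(13) = 21, b(14) = 14, b(15) = 30, b(16) = 20, b(17) = 3, b(18) = 2, b(19) = 22, b(20) = 25, b(21) = 27, b(22) = 18, b(23) = 12, b(24) = 8, b(25) = 26, b(26) = 7, b(27) = 15, b(28) = 10, b(29) = 17, b(30) = 1.
Since b(30) = b(0) = 1, the sequence is periodic with period 30.
(185 - 0) mod 30 = 5, so b(185) = b(5) = 6.

6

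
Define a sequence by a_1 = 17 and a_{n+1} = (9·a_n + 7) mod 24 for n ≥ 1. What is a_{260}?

22

We have a_1 = 17, a_2 = 16, a_3 = 7, a_4 = 22, a_5 = 13, a_6 = 4, a_7 = 19, a_8 = 10, a_9 = 1, a_{10} = 16.
Since a_{10} = a_2 = 16, the sequence is eventually periodic: after a pre-period of length 1 it cycles with period 8.
For n ≥ 2, a_n depends only on (n - 2) mod 8. (260 - 2) mod 8 = 2, so a_{260} = a_4 = 22.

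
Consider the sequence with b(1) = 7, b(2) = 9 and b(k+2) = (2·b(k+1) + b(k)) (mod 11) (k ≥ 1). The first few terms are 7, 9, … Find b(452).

2

b(1) = 7; b(2) = 9; b(3) = 3; b(4) = 4; b(5) = 0; b(6) = 4; b(7) = 8; b(8) = 9; b(9) = 4; b(10) = 6; b(11) = 5; b(12) = 5; b(13) = 4; b(14) = 2; b(15) = 8; b(16) = 7; b(17) = 0; b(18) = 7; b(19) = 3; b(20) = 2; b(21) = 7; b(22) = 5; b(23) = 6; b(24) = 6; b(25) = 7; b(26) = 9.
Since (b(25), b(26)) = (b(1), b(2)) = (7, 9) (two consecutive terms determine the rest), the sequence is periodic with period 24.
(452 - 1) mod 24 = 19, so b(452) = b(20) = 2.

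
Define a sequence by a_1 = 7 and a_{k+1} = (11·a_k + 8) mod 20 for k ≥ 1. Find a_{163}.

3

Computing terms: a_1 = 7,  a_2 = 5,  a_3 = 3,  a_4 = 1,  a_5 = 19,  a_6 = 17,  a_7 = 15,  a_8 = 13,  a_9 = 11,  a_{10} = 9,  a_{11} = 7.
The sequence repeats with period 10.
So a_{163} = a_{1 + ((163-1) mod 10)} = a_3 = 3.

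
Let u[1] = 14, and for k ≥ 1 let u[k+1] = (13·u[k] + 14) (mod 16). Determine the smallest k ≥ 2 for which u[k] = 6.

Listing terms: u[1] = 14,  u[2] = 4,  u[3] = 2,  u[4] = 8,  u[5] = 6,  u[6] = 12,  u[7] = 10,  u[8] = 0,  u[9] = 14.
Since u[9] = u[1] = 14, the sequence is periodic with period 8.
The value 6 first appears (with k ≥ 2) at u[5].

5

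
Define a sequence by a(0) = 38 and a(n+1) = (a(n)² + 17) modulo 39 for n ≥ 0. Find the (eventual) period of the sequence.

a(0) = 38, a(1) = 18, a(2) = 29, a(3) = 0, a(4) = 17, a(5) = 33, a(6) = 14, a(7) = 18.
Since a(7) = a(1) = 18, the sequence is eventually periodic: after a pre-period of length 1 it cycles with period 6.

6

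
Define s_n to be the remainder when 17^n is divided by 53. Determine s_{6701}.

9

Listing terms: s_1 = 17; s_2 = 24; s_3 = 37; s_4 = 46; s_5 = 40; s_6 = 44; s_7 = 6; s_8 = 49; s_9 = 38; s_{10} = 10; s_{11} = 11; s_{12} = 28; s_{13} = 52; s_{14} = 36; s_{15} = 29; s_{16} = 16; s_{17} = 7; s_{18} = 13; s_{19} = 9; s_{20} = 47; s_{21} = 4; s_{22} = 15; s_{23} = 43; s_{24} = 42; s_{25} = 25; s_{26} = 1; s_{27} = 17.
Since s_{27} = s_1 = 17, the sequence is periodic with period 26.
So s_{6701} = s_{1 + ((6701-1) mod 26)} = s_{19} = 9.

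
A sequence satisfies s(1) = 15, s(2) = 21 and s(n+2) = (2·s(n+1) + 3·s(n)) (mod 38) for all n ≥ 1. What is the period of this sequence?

Listing terms: s(1) = 15,  s(2) = 21,  s(3) = 11,  s(4) = 9,  s(5) = 13,  s(6) = 15,  s(7) = 31,  s(8) = 31,  s(9) = 3,  s(10) = 23,  s(11) = 17,  s(12) = 27,  s(13) = 29,  s(14) = 25,  s(15) = 23,  s(16) = 7,  s(17) = 7,  s(18) = 35,  s(19) = 15,  s(20) = 21.
Since (s(19), s(20)) = (s(1), s(2)) = (15, 21) (two consecutive terms determine the rest), the sequence is periodic with period 18.

18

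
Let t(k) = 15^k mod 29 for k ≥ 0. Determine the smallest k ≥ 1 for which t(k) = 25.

12

t(0) = 1,  t(1) = 15,  t(2) = 22,  t(3) = 11,  t(4) = 20,  t(5) = 10,  t(6) = 5,  t(7) = 17,  t(8) = 23,  t(9) = 26,  t(10) = 13,  t(11) = 21,  t(12) = 25,  t(13) = 27,  t(14) = 28,  t(15) = 14,  t(16) = 7,  t(17) = 18,  t(18) = 9,  t(19) = 19,  t(20) = 24,  t(21) = 12,  t(22) = 6,  t(23) = 3,  t(24) = 16,  t(25) = 8,  t(26) = 4,  t(27) = 2,  t(28) = 1.
Since t(28) = t(0) = 1, the sequence is periodic with period 28.
The value 25 first appears (with k ≥ 1) at t(12).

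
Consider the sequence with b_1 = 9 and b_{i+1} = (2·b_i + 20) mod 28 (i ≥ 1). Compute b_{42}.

b_1 = 9; b_2 = 10; b_3 = 12; b_4 = 16; b_5 = 24; b_6 = 12.
Since b_6 = b_3 = 12, the sequence is eventually periodic: after a pre-period of length 2 it cycles with period 3.
For i ≥ 3, b_i depends only on (i - 3) mod 3. (42 - 3) mod 3 = 0, so b_{42} = b_3 = 12.

12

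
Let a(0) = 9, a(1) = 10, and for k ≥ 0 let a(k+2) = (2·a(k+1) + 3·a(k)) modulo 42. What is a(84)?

23

a(0) = 9, a(1) = 10, a(2) = 5, a(3) = 40, a(4) = 11, a(5) = 16, a(6) = 23, a(7) = 10, a(8) = 5.
Since (a(7), a(8)) = (a(1), a(2)) = (10, 5) (two consecutive terms determine the rest), the sequence is eventually periodic: after a pre-period of length 1 it cycles with period 6.
For k ≥ 1, a(k) depends only on (k - 1) mod 6. (84 - 1) mod 6 = 5, so a(84) = a(6) = 23.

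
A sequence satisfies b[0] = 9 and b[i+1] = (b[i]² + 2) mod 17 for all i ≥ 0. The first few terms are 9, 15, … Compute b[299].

4

Computing terms: b[0] = 9; b[1] = 15; b[2] = 6; b[3] = 4; b[4] = 1; b[5] = 3; b[6] = 11; b[7] = 4.
Since b[7] = b[3] = 4, the sequence is eventually periodic: after a pre-period of length 3 it cycles with period 4.
For i ≥ 3, b[i] depends only on (i - 3) mod 4. (299 - 3) mod 4 = 0, so b[299] = b[3] = 4.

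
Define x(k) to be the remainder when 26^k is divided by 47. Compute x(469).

39

Computing terms: x(0) = 1; x(1) = 26; x(2) = 18; x(3) = 45; x(4) = 42; x(5) = 11; x(6) = 4; x(7) = 10; x(8) = 25; x(9) = 39; x(10) = 27; x(11) = 44; x(12) = 16; x(13) = 40; x(14) = 6; x(15) = 15; x(16) = 14; x(17) = 35; x(18) = 17; x(19) = 19; x(20) = 24; x(21) = 13; x(22) = 9; x(23) = 46; x(24) = 21; x(25) = 29; x(26) = 2; x(27) = 5; x(28) = 36; x(29) = 43; x(30) = 37; x(31) = 22; x(32) = 8; x(33) = 20; x(34) = 3; x(35) = 31; x(36) = 7; x(37) = 41; x(38) = 32; x(39) = 33; x(40) = 12; x(41) = 30; x(42) = 28; x(43) = 23; x(44) = 34; x(45) = 38; x(46) = 1.
Since x(46) = x(0) = 1, the sequence is periodic with period 46.
(469 - 0) mod 46 = 9, so x(469) = x(9) = 39.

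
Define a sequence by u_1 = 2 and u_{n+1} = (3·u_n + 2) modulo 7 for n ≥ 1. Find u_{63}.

5

We have u_1 = 2,  u_2 = 1,  u_3 = 5,  u_4 = 3,  u_5 = 4,  u_6 = 0,  u_7 = 2.
Since u_7 = u_1 = 2, the sequence is periodic with period 6.
(63 - 1) mod 6 = 2, so u_{63} = u_3 = 5.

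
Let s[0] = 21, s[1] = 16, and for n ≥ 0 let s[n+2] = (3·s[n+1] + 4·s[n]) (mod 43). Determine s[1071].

11

We have s[0] = 21, s[1] = 16, s[2] = 3, s[3] = 30, s[4] = 16, s[5] = 39, s[6] = 9, s[7] = 11, s[8] = 26, s[9] = 36, s[10] = 40, s[11] = 6, s[12] = 6, s[13] = 42, s[14] = 21, s[15] = 16.
Since (s[14], s[15]) = (s[0], s[1]) = (21, 16) (two consecutive terms determine the rest), the sequence is periodic with period 14.
So s[1071] = s[0 + ((1071-0) mod 14)] = s[7] = 11.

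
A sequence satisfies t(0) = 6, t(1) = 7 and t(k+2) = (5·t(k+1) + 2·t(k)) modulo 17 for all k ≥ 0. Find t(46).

Computing terms: t(0) = 6; t(1) = 7; t(2) = 13; t(3) = 11; t(4) = 13; t(5) = 2; t(6) = 2; t(7) = 14; t(8) = 6; t(9) = 7.
The sequence repeats with period 8.
So t(46) = t(0 + ((46-0) mod 8)) = t(6) = 2.

2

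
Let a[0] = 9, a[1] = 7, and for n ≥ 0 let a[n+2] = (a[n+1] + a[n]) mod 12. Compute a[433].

a[0] = 9,  a[1] = 7,  a[2] = 4,  a[3] = 11,  a[4] = 3,  a[5] = 2,  a[6] = 5,  a[7] = 7,  a[8] = 0,  a[9] = 7,  a[10] = 7,  a[11] = 2,  a[12] = 9,  a[13] = 11,  a[14] = 8,  a[15] = 7,  a[16] = 3,  a[17] = 10,  a[18] = 1,  a[19] = 11,  a[20] = 0,  a[21] = 11,  a[22] = 11,  a[23] = 10,  a[24] = 9,  a[25] = 7.
Since (a[24], a[25]) = (a[0], a[1]) = (9, 7) (two consecutive terms determine the rest), the sequence is periodic with period 24.
(433 - 0) mod 24 = 1, so a[433] = a[1] = 7.

7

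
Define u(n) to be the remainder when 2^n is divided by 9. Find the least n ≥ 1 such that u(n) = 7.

We have u(0) = 1; u(1) = 2; u(2) = 4; u(3) = 8; u(4) = 7; u(5) = 5; u(6) = 1.
Since u(6) = u(0) = 1, the sequence is periodic with period 6.
The value 7 first appears (with n ≥ 1) at u(4).

4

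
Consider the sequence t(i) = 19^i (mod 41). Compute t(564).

Computing terms: t(1) = 19; t(2) = 33; t(3) = 12; t(4) = 23; t(5) = 27; t(6) = 21; t(7) = 30; t(8) = 37; t(9) = 6; t(10) = 32; t(11) = 34; t(12) = 31; t(13) = 15; t(14) = 39; t(15) = 3; t(16) = 16; t(17) = 17; t(18) = 36; t(19) = 28; t(20) = 40; t(21) = 22; t(22) = 8; t(23) = 29; t(24) = 18; t(25) = 14; t(26) = 20; t(27) = 11; t(28) = 4; t(29) = 35; t(30) = 9; t(31) = 7; t(32) = 10; t(33) = 26; t(34) = 2; t(35) = 38; t(36) = 25; t(37) = 24; t(38) = 5; t(39) = 13; t(40) = 1; t(41) = 19.
The sequence repeats with period 40.
(564 - 1) mod 40 = 3, so t(564) = t(4) = 23.

23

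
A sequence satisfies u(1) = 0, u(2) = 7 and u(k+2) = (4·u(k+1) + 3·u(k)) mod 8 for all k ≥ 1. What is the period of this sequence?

Computing terms: u(1) = 0, u(2) = 7, u(3) = 4, u(4) = 5, u(5) = 0, u(6) = 7.
Since (u(5), u(6)) = (u(1), u(2)) = (0, 7) (two consecutive terms determine the rest), the sequence is periodic with period 4.

4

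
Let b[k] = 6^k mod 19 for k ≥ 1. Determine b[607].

4

We have b[1] = 6,  b[2] = 17,  b[3] = 7,  b[4] = 4,  b[5] = 5,  b[6] = 11,  b[7] = 9,  b[8] = 16,  b[9] = 1,  b[10] = 6.
The sequence repeats with period 9.
So b[607] = b[1 + ((607-1) mod 9)] = b[4] = 4.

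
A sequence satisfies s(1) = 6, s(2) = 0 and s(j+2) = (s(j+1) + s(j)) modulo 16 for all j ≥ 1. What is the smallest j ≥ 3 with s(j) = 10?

12

Computing terms: s(1) = 6, s(2) = 0, s(3) = 6, s(4) = 6, s(5) = 12, s(6) = 2, s(7) = 14, s(8) = 0, s(9) = 14, s(10) = 14, s(11) = 12, s(12) = 10, s(13) = 6, s(14) = 0.
The sequence repeats with period 12.
The value 10 first appears (with j ≥ 3) at s(12).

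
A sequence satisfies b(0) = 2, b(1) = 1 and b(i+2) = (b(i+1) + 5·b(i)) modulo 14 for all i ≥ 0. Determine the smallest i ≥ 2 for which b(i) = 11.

2

b(0) = 2, b(1) = 1, b(2) = 11, b(3) = 2, b(4) = 1.
The sequence repeats with period 3.
The value 11 first appears (with i ≥ 2) at b(2).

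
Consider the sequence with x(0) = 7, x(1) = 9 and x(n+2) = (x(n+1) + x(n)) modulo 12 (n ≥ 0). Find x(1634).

Computing terms: x(0) = 7; x(1) = 9; x(2) = 4; x(3) = 1; x(4) = 5; x(5) = 6; x(6) = 11; x(7) = 5; x(8) = 4; x(9) = 9; x(10) = 1; x(11) = 10; x(12) = 11; x(13) = 9; x(14) = 8; x(15) = 5; x(16) = 1; x(17) = 6; x(18) = 7; x(19) = 1; x(20) = 8; x(21) = 9; x(22) = 5; x(23) = 2; x(24) = 7; x(25) = 9.
Since (x(24), x(25)) = (x(0), x(1)) = (7, 9) (two consecutive terms determine the rest), the sequence is periodic with period 24.
(1634 - 0) mod 24 = 2, so x(1634) = x(2) = 4.

4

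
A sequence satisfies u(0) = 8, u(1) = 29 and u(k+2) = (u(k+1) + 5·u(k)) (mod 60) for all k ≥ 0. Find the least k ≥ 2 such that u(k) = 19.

Listing terms: u(0) = 8; u(1) = 29; u(2) = 9; u(3) = 34; u(4) = 19; u(5) = 9; u(6) = 44; u(7) = 29; u(8) = 9.
Since (u(7), u(8)) = (u(1), u(2)) = (29, 9) (two consecutive terms determine the rest), the sequence is eventually periodic: after a pre-period of length 1 it cycles with period 6.
The value 19 first appears (with k ≥ 2) at u(4).

4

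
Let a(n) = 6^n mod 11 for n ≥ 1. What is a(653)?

Listing terms: a(1) = 6,  a(2) = 3,  a(3) = 7,  a(4) = 9,  a(5) = 10,  a(6) = 5,  a(7) = 8,  a(8) = 4,  a(9) = 2,  a(10) = 1,  a(11) = 6.
Since a(11) = a(1) = 6, the sequence is periodic with period 10.
(653 - 1) mod 10 = 2, so a(653) = a(3) = 7.

7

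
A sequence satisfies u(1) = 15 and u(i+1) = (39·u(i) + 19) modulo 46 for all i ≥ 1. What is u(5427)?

We have u(1) = 15,  u(2) = 6,  u(3) = 23,  u(4) = 42,  u(5) = 1,  u(6) = 12,  u(7) = 27,  u(8) = 14,  u(9) = 13,  u(10) = 20,  u(11) = 17,  u(12) = 38,  u(13) = 29,  u(14) = 0,  u(15) = 19,  u(16) = 24,  u(17) = 35,  u(18) = 4,  u(19) = 37,  u(20) = 36,  u(21) = 43,  u(22) = 40,  u(23) = 15.
Since u(23) = u(1) = 15, the sequence is periodic with period 22.
So u(5427) = u(1 + ((5427-1) mod 22)) = u(15) = 19.

19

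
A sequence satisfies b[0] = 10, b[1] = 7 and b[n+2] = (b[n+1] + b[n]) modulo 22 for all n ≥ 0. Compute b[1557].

6

We have b[0] = 10,  b[1] = 7,  b[2] = 17,  b[3] = 2,  b[4] = 19,  b[5] = 21,  b[6] = 18,  b[7] = 17,  b[8] = 13,  b[9] = 8,  b[10] = 21,  b[11] = 7,  b[12] = 6,  b[13] = 13,  b[14] = 19,  b[15] = 10,  b[16] = 7.
Since (b[15], b[16]) = (b[0], b[1]) = (10, 7) (two consecutive terms determine the rest), the sequence is periodic with period 15.
(1557 - 0) mod 15 = 12, so b[1557] = b[12] = 6.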